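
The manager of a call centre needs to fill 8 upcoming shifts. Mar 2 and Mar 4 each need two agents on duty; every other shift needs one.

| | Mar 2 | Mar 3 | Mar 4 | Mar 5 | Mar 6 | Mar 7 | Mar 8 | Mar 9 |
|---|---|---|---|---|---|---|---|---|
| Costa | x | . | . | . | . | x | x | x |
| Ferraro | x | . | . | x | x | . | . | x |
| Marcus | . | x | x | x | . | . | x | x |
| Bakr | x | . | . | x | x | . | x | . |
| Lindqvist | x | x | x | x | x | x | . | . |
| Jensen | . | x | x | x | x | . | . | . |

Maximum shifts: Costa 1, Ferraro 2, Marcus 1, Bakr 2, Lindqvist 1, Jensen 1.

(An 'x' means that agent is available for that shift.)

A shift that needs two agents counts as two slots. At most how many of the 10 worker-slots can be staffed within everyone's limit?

8

Total capacity across all agents is 1+2+1+2+1+1 = 8, and 10 slots are needed, so at most 8 can be filled.
An assignment achieving 8: Mar 2→Ferraro+Bakr, Mar 3→Marcus, Mar 4→Lindqvist+Jensen, Mar 7→Costa, Mar 8→Bakr, Mar 9→Ferraro.
Loads: Costa 1/1, Ferraro 2/2, Marcus 1/1, Bakr 2/2, Lindqvist 1/1, Jensen 1/1.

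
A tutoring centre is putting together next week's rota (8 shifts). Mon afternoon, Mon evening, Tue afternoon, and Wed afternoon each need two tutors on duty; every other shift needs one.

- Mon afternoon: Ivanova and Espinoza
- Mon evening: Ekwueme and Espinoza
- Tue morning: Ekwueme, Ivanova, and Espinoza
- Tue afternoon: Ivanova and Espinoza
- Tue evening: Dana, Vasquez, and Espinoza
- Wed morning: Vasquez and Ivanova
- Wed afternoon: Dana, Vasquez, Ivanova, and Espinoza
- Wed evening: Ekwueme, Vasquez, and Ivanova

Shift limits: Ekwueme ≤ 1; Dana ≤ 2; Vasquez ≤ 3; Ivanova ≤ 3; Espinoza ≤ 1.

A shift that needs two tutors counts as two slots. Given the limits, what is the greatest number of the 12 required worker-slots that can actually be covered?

Total capacity across all tutors is 1+2+3+3+1 = 10, and 12 slots are needed, so at most 10 can be filled.
An assignment achieving 10: Mon afternoon→Ivanova+Espinoza, Mon evening→Ekwueme, Tue morning→Ivanova, Tue afternoon→Ivanova, Tue evening→Dana, Wed morning→Vasquez, Wed afternoon→Dana+Vasquez, Wed evening→Vasquez.
Loads: Ekwueme 1/1, Dana 2/2, Vasquez 3/3, Ivanova 3/3, Espinoza 1/1.

10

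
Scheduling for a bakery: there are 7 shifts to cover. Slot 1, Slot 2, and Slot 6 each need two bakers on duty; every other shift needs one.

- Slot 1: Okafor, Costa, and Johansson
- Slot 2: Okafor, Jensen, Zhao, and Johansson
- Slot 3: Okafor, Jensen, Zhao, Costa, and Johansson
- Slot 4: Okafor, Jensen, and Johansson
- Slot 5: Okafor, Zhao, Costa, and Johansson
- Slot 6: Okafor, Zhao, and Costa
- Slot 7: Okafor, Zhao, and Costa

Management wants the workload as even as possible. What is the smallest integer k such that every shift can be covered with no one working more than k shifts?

With 5 bakers and 10 worker-slots to fill, someone must work at least ⌈10/5⌉ = 2 shifts, so k ≥ 2.
k = 2 works: Slot 1→Okafor+Costa, Slot 2→Jensen+Johansson, Slot 3→Jensen, Slot 4→Okafor, Slot 5→Johansson, Slot 6→Zhao+Costa, Slot 7→Zhao.
Loads: Okafor 2, Jensen 2, Zhao 2, Costa 2, Johansson 2 — all ≤ 2.

2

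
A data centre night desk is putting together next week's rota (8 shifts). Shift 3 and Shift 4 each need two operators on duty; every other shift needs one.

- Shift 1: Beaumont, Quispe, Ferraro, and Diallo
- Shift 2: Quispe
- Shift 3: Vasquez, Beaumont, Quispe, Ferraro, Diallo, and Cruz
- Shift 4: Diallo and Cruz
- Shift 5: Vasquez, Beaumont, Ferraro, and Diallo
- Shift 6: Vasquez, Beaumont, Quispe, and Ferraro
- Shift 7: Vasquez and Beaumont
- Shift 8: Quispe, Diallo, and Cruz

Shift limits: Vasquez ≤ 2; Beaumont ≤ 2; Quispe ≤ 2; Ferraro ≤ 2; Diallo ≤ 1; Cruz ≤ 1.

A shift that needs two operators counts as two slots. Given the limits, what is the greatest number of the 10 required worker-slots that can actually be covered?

10

Total capacity across all operators is 2+2+2+2+1+1 = 10, and 10 slots are needed, so at most 10 can be filled.
An assignment achieving 10: Shift 1→Beaumont, Shift 2→Quispe, Shift 3→Beaumont+Ferraro, Shift 4→Diallo+Cruz, Shift 5→Vasquez, Shift 6→Ferraro, Shift 7→Vasquez, Shift 8→Quispe.
Loads: Vasquez 2/2, Beaumont 2/2, Quispe 2/2, Ferraro 2/2, Diallo 1/1, Cruz 1/1.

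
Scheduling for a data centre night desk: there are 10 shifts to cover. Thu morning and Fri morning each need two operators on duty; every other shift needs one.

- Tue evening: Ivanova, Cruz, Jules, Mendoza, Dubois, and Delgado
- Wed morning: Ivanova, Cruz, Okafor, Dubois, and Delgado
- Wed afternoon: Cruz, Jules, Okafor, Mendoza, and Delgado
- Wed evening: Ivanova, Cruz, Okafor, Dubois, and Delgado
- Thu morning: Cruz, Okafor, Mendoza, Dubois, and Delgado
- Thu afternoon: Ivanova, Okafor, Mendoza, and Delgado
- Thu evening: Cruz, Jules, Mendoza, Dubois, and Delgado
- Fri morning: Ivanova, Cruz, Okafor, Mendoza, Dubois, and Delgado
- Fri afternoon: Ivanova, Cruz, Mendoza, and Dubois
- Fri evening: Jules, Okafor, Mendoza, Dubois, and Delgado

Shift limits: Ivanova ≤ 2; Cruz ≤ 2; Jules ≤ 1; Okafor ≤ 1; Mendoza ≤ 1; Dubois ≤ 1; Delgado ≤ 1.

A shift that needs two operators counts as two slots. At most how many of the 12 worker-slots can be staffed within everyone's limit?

9

Total capacity across all operators is 2+2+1+1+1+1+1 = 9, and 12 slots are needed, so at most 9 can be filled.
An assignment achieving 9: Wed morning→Cruz, Wed afternoon→Cruz, Wed evening→Okafor, Thu morning→Mendoza+Dubois, Thu afternoon→Ivanova, Thu evening→Jules, Fri afternoon→Ivanova, Fri evening→Delgado.
Loads: Ivanova 2/2, Cruz 2/2, Jules 1/1, Okafor 1/1, Mendoza 1/1, Dubois 1/1, Delgado 1/1.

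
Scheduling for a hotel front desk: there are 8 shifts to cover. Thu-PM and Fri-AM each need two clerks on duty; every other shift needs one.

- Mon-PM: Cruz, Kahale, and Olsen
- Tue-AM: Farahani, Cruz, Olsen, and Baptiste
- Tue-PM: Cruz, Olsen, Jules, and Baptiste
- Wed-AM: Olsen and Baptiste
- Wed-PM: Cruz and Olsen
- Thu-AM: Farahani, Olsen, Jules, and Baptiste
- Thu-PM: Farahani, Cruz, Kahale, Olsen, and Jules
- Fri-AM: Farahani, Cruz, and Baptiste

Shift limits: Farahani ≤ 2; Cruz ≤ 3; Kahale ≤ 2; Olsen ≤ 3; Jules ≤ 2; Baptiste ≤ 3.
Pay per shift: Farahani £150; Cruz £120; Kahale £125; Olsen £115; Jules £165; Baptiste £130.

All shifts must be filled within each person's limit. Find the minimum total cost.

£1215

Picking the cheapest available clerk for each shift independently would cost £1175, but that ignores the shift limits.
An optimal schedule: Mon-PM→Kahale, Tue-AM→Olsen, Tue-PM→Cruz, Wed-AM→Olsen, Wed-PM→Olsen, Thu-AM→Baptiste, Thu-PM→Cruz+Kahale, Fri-AM→Cruz+Baptiste.
Total: 125 + 115 + 120 + 115 + 115 + 130 + 120 + 125 + 120 + 130 = £1215.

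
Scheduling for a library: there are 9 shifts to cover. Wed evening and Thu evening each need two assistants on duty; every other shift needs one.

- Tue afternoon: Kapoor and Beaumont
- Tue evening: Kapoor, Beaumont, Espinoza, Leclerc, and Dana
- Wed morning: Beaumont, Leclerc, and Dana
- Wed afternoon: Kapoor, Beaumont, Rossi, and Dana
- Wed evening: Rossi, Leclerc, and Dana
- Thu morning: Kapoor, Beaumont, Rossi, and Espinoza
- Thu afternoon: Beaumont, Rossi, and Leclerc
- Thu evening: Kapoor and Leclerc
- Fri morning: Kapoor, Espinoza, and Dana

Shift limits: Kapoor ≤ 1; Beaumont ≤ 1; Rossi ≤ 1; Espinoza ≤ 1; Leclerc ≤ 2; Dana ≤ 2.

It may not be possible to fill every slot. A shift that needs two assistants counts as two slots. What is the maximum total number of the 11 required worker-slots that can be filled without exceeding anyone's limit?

Total capacity across all assistants is 1+1+1+1+2+2 = 8, and 11 slots are needed, so at most 8 can be filled.
An assignment achieving 8: Tue afternoon→Kapoor, Tue evening→Dana, Wed morning→Beaumont, Wed afternoon→Dana, Wed evening→Rossi+Leclerc, Thu evening→Leclerc, Fri morning→Espinoza.
Loads: Kapoor 1/1, Beaumont 1/1, Rossi 1/1, Espinoza 1/1, Leclerc 2/2, Dana 2/2.

8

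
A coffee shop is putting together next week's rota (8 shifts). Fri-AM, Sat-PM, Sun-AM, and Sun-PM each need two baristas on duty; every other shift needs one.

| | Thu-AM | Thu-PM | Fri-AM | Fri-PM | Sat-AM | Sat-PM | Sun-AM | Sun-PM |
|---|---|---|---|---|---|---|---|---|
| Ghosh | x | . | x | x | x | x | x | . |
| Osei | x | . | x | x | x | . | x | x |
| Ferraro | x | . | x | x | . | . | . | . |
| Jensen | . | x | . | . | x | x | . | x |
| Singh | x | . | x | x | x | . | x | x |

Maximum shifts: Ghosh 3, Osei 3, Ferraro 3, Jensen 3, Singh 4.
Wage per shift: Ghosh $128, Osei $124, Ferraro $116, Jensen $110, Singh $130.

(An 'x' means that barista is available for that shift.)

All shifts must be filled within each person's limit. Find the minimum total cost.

$1434

Thu-PM can only be covered by Jensen, so that assignment is forced.
Sat-PM can only be covered by Ghosh and Jensen, so that assignment is forced.
Picking the cheapest available barista for each shift independently would cost $1416, but that ignores the shift limits.
An optimal schedule: Thu-AM→Ferraro, Thu-PM→Jensen, Fri-AM→Ferraro+Ghosh, Fri-PM→Ferraro, Sat-AM→Osei, Sat-PM→Jensen+Ghosh, Sun-AM→Osei+Ghosh, Sun-PM→Jensen+Osei.
Total: 116 + 110 + 116 + 128 + 116 + 124 + 110 + 128 + 124 + 128 + 110 + 124 = $1434.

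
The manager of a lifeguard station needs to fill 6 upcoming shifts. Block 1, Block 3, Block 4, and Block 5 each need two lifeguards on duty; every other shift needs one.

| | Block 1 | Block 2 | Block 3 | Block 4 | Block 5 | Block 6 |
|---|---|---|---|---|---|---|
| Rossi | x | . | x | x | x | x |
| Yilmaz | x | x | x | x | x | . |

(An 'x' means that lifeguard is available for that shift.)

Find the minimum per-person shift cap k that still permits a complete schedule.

With 2 lifeguards and 10 worker-slots to fill, someone must work at least ⌈10/2⌉ = 5 shifts, so k ≥ 5.
k = 5 works: Block 1→Rossi+Yilmaz, Block 2→Yilmaz, Block 3→Rossi+Yilmaz, Block 4→Rossi+Yilmaz, Block 5→Rossi+Yilmaz, Block 6→Rossi.
Loads: Rossi 5, Yilmaz 5 — all ≤ 5.

5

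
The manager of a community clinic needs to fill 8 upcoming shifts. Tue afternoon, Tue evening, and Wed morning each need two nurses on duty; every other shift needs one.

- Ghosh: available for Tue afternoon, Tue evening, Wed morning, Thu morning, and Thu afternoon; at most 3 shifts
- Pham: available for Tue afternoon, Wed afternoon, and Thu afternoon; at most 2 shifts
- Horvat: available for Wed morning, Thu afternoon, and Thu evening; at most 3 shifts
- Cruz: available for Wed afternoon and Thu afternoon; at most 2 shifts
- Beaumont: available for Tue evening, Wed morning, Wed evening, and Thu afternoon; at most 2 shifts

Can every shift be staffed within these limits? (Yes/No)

Total capacity is 12 and 11 slots are needed, so capacity alone doesn't rule it out.
Shifts {Tue afternoon, Tue evening, Wed morning, Wed evening, Thu morning} need 8 worker-slots in total, but the nurses available for any of those shifts (Ghosh, Pham, Horvat, and Beaumont) can supply at most 7 among them. So no valid schedule exists.

No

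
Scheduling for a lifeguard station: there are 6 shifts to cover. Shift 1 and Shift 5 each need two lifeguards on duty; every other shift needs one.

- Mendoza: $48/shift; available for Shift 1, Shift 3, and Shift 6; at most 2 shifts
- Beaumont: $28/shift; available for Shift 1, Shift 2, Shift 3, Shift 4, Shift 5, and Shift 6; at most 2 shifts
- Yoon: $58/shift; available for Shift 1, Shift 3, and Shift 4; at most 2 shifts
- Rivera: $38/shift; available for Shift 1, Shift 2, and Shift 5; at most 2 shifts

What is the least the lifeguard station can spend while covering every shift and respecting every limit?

Shift 5 can only be covered by Beaumont and Rivera, so that assignment is forced.
Picking the cheapest available lifeguard for each shift independently would cost $244, but that ignores the shift limits.
An optimal schedule: Shift 1→Yoon+Rivera, Shift 2→Beaumont, Shift 3→Mendoza, Shift 4→Yoon, Shift 5→Beaumont+Rivera, Shift 6→Mendoza.
Total: 58 + 38 + 28 + 48 + 58 + 28 + 38 + 48 = $344.

$344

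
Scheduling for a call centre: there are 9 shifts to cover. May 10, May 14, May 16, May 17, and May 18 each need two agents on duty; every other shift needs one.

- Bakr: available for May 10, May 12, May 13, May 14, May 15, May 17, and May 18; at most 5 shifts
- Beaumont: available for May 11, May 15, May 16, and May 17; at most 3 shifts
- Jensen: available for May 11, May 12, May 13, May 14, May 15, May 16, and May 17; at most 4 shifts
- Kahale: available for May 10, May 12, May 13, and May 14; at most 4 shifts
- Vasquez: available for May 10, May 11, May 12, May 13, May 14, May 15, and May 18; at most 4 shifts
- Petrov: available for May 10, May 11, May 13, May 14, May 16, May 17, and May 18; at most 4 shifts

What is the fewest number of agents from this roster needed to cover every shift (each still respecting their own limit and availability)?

4

14 slots to fill and no one can take more than 5, so at least ⌈14/5⌉ = 3 agents are needed.
Any 3 agents together have capacity at most 5+4+4 = 13 < 14 slots, so 3 can never suffice.
Bakr, Beaumont, Jensen, and Vasquez alone can cover everything: May 10→Bakr+Vasquez, May 11→Beaumont, May 12→Bakr, May 13→Bakr, May 14→Bakr+Jensen, May 15→Jensen, May 16→Beaumont+Jensen, May 17→Beaumont+Jensen, May 18→Bakr+Vasquez.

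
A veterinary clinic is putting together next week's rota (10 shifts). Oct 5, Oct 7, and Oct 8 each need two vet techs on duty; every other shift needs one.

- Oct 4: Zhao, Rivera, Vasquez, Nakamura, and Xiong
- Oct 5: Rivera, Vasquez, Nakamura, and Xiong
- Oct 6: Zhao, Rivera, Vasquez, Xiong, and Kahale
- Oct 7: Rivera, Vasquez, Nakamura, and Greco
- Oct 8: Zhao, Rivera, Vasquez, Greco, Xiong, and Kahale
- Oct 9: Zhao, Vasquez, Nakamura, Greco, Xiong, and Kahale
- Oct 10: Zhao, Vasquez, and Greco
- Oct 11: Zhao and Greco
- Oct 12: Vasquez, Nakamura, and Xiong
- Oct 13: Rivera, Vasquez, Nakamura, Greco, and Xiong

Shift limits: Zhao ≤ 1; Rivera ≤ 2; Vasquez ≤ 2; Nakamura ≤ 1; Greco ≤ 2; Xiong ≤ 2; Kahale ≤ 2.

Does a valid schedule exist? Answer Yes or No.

No

Total capacity is 1+2+2+1+2+2+2 = 12 but 13 worker-slots are needed — infeasible.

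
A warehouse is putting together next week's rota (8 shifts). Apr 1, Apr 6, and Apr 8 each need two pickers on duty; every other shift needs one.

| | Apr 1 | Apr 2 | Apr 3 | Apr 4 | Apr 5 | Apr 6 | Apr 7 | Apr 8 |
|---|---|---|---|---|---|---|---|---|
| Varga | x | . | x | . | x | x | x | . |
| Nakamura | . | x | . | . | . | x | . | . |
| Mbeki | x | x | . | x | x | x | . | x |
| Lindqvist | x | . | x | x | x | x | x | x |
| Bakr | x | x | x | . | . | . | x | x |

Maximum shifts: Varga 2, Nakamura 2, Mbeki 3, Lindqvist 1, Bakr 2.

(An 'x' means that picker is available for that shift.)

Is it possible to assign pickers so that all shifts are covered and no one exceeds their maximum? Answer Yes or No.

Total capacity is 2+2+3+1+2 = 10 but 11 worker-slots are needed — infeasible.

No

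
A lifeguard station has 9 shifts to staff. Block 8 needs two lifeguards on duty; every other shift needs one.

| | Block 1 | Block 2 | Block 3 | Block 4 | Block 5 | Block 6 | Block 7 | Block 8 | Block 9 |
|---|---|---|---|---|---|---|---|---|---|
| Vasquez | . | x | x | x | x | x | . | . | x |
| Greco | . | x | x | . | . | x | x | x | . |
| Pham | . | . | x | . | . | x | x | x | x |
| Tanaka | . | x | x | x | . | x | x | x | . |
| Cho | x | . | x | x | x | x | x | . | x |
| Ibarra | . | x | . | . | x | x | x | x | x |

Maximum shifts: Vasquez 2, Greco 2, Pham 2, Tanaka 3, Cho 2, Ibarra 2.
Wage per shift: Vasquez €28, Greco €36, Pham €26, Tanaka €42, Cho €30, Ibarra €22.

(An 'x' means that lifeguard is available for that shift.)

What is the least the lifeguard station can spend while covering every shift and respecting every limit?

€284

Block 1 can only be covered by Cho, so that assignment is forced.
Picking the cheapest available lifeguard for each shift independently would cost €242, but that ignores the shift limits.
An optimal schedule: Block 1→Cho, Block 2→Ibarra, Block 3→Vasquez, Block 4→Vasquez, Block 5→Ibarra, Block 6→Greco, Block 7→Cho, Block 8→Pham+Greco, Block 9→Pham.
Total: 30 + 22 + 28 + 28 + 22 + 36 + 30 + 26 + 36 + 26 = €284.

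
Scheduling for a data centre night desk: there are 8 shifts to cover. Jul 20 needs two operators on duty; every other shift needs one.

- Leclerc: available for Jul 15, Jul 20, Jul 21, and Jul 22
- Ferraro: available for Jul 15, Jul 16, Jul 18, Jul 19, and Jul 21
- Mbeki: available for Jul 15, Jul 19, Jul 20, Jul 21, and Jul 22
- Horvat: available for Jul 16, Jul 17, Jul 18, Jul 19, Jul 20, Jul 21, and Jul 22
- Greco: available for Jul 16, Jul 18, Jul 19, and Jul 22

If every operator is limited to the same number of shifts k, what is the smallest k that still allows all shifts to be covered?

2

With 5 operators and 9 worker-slots to fill, someone must work at least ⌈9/5⌉ = 2 shifts, so k ≥ 2.
k = 2 works: Jul 15→Leclerc, Jul 16→Ferraro, Jul 17→Horvat, Jul 18→Ferraro, Jul 19→Mbeki, Jul 20→Leclerc+Mbeki, Jul 21→Horvat, Jul 22→Greco.
Loads: Leclerc 2, Ferraro 2, Mbeki 2, Horvat 2, Greco 1 — all ≤ 2.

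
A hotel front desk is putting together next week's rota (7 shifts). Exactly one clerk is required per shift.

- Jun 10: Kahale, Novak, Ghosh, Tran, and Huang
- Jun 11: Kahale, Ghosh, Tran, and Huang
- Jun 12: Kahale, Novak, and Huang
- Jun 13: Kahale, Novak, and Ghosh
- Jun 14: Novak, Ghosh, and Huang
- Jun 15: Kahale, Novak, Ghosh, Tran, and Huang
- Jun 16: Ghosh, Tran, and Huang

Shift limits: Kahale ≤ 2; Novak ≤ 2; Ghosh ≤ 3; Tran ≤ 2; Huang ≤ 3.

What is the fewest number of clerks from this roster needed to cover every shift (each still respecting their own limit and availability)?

3

7 slots to fill and no one can take more than 3, so at least ⌈7/3⌉ = 3 clerks are needed.
Kahale, Novak, and Ghosh alone can cover everything: Jun 10→Novak, Jun 11→Kahale, Jun 12→Kahale, Jun 13→Ghosh, Jun 14→Novak, Jun 15→Ghosh, Jun 16→Ghosh.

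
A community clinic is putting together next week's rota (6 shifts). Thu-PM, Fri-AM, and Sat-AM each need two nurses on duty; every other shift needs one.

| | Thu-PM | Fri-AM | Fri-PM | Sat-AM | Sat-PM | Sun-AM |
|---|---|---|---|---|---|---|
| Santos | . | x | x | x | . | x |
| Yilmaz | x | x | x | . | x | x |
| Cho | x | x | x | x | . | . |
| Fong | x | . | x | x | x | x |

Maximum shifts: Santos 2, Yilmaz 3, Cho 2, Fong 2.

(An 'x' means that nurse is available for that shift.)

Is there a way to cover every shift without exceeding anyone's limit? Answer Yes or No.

Yes

One valid schedule: Thu-PM→Yilmaz+Cho, Fri-AM→Santos+Yilmaz, Fri-PM→Fong, Sat-AM→Santos+Cho, Sat-PM→Yilmaz, Sun-AM→Fong.
Loads: Santos 2/2, Yilmaz 3/3, Cho 2/2, Fong 2/2 — all within limits.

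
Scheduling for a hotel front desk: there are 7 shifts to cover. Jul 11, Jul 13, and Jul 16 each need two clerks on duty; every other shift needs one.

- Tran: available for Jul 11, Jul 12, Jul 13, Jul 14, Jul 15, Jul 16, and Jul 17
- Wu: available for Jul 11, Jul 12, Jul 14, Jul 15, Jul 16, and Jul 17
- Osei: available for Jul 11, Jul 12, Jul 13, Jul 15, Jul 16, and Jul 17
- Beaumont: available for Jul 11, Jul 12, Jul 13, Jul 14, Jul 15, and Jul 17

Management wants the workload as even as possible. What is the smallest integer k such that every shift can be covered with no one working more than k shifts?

3

With 4 clerks and 10 worker-slots to fill, someone must work at least ⌈10/4⌉ = 3 shifts, so k ≥ 3.
k = 3 works: Jul 11→Osei+Beaumont, Jul 12→Wu, Jul 13→Tran+Osei, Jul 14→Tran, Jul 15→Wu, Jul 16→Tran+Wu, Jul 17→Osei.
Loads: Tran 3, Wu 3, Osei 3, Beaumont 1 — all ≤ 3.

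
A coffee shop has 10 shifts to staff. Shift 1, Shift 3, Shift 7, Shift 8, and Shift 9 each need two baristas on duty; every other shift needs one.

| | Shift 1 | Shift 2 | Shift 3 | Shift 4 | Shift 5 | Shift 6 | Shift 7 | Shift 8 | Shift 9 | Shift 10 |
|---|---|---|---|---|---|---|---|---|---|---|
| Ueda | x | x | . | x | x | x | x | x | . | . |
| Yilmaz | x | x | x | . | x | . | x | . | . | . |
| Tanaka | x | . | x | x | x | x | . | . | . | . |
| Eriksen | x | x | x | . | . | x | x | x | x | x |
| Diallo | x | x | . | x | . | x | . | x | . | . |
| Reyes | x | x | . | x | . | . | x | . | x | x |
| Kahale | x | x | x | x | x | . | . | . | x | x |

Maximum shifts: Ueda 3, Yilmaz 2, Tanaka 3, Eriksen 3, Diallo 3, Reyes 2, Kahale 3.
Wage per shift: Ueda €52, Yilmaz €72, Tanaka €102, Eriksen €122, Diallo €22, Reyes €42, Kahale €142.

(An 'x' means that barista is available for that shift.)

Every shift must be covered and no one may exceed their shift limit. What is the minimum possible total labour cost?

€1000

Picking the cheapest available barista for each shift independently would cost €730, but that ignores the shift limits.
An optimal schedule: Shift 1→Tanaka+Eriksen, Shift 2→Diallo, Shift 3→Yilmaz+Tanaka, Shift 4→Tanaka, Shift 5→Ueda, Shift 6→Diallo, Shift 7→Ueda+Yilmaz, Shift 8→Diallo+Ueda, Shift 9→Reyes+Eriksen, Shift 10→Reyes.
Total: 102 + 122 + 22 + 72 + 102 + 102 + 52 + 22 + 52 + 72 + 22 + 52 + 42 + 122 + 42 = €1000.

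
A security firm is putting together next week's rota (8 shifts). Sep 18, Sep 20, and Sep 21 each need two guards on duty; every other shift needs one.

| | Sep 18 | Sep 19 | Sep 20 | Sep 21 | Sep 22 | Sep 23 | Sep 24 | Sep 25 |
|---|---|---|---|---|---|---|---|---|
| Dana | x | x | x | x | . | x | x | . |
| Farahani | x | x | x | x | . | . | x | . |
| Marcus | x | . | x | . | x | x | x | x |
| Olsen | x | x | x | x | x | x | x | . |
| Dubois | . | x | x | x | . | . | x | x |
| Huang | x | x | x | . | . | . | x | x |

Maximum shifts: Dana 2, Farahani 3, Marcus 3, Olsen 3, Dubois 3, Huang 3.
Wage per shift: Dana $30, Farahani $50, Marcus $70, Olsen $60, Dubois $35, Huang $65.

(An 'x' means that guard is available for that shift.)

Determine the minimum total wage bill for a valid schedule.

$495

Picking the cheapest available guard for each shift independently would cost $395, but that ignores the shift limits.
An optimal schedule: Sep 18→Farahani+Olsen, Sep 19→Dana, Sep 20→Farahani+Olsen, Sep 21→Dubois+Farahani, Sep 22→Olsen, Sep 23→Dana, Sep 24→Dubois, Sep 25→Dubois.
Total: 50 + 60 + 30 + 50 + 60 + 35 + 50 + 60 + 30 + 35 + 35 = $495.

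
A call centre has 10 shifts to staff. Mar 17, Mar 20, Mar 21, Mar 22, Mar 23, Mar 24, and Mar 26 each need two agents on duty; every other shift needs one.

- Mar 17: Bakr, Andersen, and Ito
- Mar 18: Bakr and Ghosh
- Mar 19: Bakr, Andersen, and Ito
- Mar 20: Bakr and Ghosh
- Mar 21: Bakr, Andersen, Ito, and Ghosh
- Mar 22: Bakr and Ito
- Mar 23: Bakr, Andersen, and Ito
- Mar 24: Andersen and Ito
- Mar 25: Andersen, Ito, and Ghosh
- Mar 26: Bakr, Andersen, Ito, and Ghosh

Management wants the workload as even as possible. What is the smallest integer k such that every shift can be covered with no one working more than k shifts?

With 4 agents and 17 worker-slots to fill, someone must work at least ⌈17/4⌉ = 5 shifts, so k ≥ 5.
k = 5 works: Mar 17→Bakr+Andersen, Mar 18→Bakr, Mar 19→Bakr, Mar 20→Bakr+Ghosh, Mar 21→Andersen+Ito, Mar 22→Bakr+Ito, Mar 23→Andersen+Ito, Mar 24→Andersen+Ito, Mar 25→Andersen, Mar 26→Ito+Ghosh.
Loads: Bakr 5, Andersen 5, Ito 5, Ghosh 2 — all ≤ 5.

5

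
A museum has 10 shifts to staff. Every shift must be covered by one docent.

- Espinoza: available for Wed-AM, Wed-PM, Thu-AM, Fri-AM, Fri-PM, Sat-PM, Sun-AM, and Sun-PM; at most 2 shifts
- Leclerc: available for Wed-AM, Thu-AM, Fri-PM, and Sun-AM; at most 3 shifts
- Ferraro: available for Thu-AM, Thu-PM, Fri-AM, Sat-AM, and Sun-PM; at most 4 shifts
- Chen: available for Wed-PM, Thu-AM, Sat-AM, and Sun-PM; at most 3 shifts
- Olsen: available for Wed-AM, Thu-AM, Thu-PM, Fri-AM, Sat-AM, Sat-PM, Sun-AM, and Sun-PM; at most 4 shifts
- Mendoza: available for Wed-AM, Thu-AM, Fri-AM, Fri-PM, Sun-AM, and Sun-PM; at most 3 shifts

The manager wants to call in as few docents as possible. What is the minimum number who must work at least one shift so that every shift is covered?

3

10 slots to fill and no one can take more than 4, so at least ⌈10/4⌉ = 3 docents are needed.
Espinoza, Ferraro, and Olsen alone can cover everything: Wed-AM→Olsen, Wed-PM→Espinoza, Thu-AM→Ferraro, Thu-PM→Ferraro, Fri-AM→Ferraro, Fri-PM→Espinoza, Sat-AM→Ferraro, Sat-PM→Olsen, Sun-AM→Olsen, Sun-PM→Olsen.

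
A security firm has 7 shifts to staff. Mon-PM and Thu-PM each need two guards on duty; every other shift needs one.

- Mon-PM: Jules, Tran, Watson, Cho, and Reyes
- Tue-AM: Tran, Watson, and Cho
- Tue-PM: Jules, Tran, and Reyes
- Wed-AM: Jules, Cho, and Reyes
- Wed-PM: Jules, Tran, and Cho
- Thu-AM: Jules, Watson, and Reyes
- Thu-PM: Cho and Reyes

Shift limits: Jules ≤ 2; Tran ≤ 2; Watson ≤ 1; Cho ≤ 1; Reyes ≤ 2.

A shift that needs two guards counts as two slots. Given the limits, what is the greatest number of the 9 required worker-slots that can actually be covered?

Total capacity across all guards is 2+2+1+1+2 = 8, and 9 slots are needed, so at most 8 can be filled.
An assignment achieving 8: Mon-PM→Reyes, Tue-AM→Tran, Tue-PM→Jules, Wed-AM→Jules, Wed-PM→Tran, Thu-AM→Watson, Thu-PM→Cho+Reyes.
Loads: Jules 2/2, Tran 2/2, Watson 1/1, Cho 1/1, Reyes 2/2.

8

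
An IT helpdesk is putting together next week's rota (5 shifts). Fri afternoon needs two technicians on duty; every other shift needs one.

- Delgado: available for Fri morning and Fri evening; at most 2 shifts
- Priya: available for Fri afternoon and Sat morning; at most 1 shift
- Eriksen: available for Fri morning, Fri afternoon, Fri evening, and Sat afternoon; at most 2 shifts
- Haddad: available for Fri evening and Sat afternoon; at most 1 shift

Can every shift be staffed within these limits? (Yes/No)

Total capacity is 6 and 6 slots are needed, so capacity alone doesn't rule it out.
Shifts {Fri afternoon, Sat morning} need 3 worker-slots in total, but the technicians available for any of those shifts (Priya and Eriksen) can supply at most 2 among them. So no valid schedule exists.

No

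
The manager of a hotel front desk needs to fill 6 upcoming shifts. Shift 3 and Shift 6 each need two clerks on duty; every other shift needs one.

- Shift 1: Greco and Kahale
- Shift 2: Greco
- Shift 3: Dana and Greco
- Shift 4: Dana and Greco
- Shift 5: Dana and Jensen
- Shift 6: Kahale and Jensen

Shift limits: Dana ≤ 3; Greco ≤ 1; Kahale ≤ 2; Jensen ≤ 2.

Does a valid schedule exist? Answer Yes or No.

No

Total capacity is 8 and 8 slots are needed, so capacity alone doesn't rule it out.
Shifts {Shift 2, Shift 3} need 3 worker-slots in total, but the clerks available for any of those shifts (Dana and Greco) can supply at most 2 among them. So no valid schedule exists.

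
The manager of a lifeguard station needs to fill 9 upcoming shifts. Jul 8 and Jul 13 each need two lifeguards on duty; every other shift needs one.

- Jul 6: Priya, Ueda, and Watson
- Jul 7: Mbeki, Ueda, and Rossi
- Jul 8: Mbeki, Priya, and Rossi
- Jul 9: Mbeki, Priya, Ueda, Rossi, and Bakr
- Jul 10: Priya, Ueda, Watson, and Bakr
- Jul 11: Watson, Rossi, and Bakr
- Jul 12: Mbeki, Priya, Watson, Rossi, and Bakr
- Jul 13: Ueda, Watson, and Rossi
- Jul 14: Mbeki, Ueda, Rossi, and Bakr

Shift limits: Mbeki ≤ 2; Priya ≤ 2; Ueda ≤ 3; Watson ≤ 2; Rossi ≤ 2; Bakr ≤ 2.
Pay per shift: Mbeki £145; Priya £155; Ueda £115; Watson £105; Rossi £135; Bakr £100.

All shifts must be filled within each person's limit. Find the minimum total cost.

£1315

Picking the cheapest available lifeguard for each shift independently would cost £1220, but that ignores the shift limits.
An optimal schedule: Jul 6→Watson, Jul 7→Ueda, Jul 8→Rossi+Mbeki, Jul 9→Rossi, Jul 10→Bakr, Jul 11→Bakr, Jul 12→Mbeki, Jul 13→Watson+Ueda, Jul 14→Ueda.
Total: 105 + 115 + 135 + 145 + 135 + 100 + 100 + 145 + 105 + 115 + 115 = £1315.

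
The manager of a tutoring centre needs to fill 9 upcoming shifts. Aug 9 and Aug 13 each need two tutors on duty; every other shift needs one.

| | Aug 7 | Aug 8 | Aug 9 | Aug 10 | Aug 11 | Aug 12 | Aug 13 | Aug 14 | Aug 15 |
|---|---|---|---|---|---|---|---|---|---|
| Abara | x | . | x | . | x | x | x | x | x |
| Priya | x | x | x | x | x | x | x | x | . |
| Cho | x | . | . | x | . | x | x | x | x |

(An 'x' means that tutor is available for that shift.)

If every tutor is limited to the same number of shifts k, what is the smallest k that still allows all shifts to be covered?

With 3 tutors and 11 worker-slots to fill, someone must work at least ⌈11/3⌉ = 4 shifts, so k ≥ 4.
k = 4 works: Aug 7→Abara, Aug 8→Priya, Aug 9→Abara+Priya, Aug 10→Priya, Aug 11→Abara, Aug 12→Cho, Aug 13→Priya+Cho, Aug 14→Cho, Aug 15→Abara.
Loads: Abara 4, Priya 4, Cho 3 — all ≤ 4.

4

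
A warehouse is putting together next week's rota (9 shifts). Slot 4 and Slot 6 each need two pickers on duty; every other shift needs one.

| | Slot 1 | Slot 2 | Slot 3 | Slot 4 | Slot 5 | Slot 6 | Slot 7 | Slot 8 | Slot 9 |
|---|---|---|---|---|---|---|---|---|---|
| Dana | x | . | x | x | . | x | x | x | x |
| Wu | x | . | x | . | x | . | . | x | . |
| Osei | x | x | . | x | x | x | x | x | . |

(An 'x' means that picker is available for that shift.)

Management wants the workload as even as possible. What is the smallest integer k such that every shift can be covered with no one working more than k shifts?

With 3 pickers and 11 worker-slots to fill, someone must work at least ⌈11/3⌉ = 4 shifts, so k ≥ 4.
k = 4 works: Slot 1→Wu, Slot 2→Osei, Slot 3→Dana, Slot 4→Dana+Osei, Slot 5→Wu, Slot 6→Dana+Osei, Slot 7→Osei, Slot 8→Wu, Slot 9→Dana.
Loads: Dana 4, Wu 3, Osei 4 — all ≤ 4.

4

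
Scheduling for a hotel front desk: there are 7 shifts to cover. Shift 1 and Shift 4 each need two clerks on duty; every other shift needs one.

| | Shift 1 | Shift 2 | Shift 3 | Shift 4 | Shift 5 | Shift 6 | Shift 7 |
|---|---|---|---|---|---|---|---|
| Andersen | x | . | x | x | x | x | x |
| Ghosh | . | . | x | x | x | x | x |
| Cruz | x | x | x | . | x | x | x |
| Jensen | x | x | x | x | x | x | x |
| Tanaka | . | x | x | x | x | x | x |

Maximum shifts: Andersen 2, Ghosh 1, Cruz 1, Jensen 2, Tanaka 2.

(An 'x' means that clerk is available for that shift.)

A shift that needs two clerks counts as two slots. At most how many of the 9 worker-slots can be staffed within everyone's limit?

Total capacity across all clerks is 2+1+1+2+2 = 8, and 9 slots are needed, so at most 8 can be filled.
An assignment achieving 8: Shift 1→Andersen+Cruz, Shift 2→Jensen, Shift 3→Jensen, Shift 4→Andersen+Ghosh, Shift 5→Tanaka, Shift 6→Tanaka.
Loads: Andersen 2/2, Ghosh 1/1, Cruz 1/1, Jensen 2/2, Tanaka 2/2.

8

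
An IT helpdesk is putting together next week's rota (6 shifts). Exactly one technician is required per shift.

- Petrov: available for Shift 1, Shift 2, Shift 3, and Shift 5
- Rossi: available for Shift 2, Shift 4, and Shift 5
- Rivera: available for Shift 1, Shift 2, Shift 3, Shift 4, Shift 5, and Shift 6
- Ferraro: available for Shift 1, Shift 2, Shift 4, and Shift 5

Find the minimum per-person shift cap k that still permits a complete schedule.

2

With 4 technicians and 6 worker-slots to fill, someone must work at least ⌈6/4⌉ = 2 shifts, so k ≥ 2.
k = 2 works: Shift 1→Petrov, Shift 2→Rossi, Shift 3→Petrov, Shift 4→Rossi, Shift 5→Rivera, Shift 6→Rivera.
Loads: Petrov 2, Rossi 2, Rivera 2, Ferraro 0 — all ≤ 2.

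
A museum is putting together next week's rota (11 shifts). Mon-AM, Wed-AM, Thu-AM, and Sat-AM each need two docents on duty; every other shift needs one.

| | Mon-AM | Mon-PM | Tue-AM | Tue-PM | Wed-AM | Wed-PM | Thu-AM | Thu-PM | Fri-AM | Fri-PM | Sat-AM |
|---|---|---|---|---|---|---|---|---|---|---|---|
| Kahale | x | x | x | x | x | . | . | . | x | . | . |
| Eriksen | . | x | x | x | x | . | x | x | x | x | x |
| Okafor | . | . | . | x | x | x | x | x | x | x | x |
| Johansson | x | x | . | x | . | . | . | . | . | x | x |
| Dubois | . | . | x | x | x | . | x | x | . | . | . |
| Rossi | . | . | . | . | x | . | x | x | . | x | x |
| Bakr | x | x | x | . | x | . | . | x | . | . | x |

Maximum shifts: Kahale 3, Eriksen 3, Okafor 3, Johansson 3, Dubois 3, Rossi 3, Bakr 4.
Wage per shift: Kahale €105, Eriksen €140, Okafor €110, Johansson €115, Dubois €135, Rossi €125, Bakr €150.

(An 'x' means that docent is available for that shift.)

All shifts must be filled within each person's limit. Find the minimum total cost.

Wed-PM can only be covered by Okafor, so that assignment is forced.
Picking the cheapest available docent for each shift independently would cost €1645, but that ignores the shift limits.
An optimal schedule: Mon-AM→Kahale+Johansson, Mon-PM→Kahale, Tue-AM→Dubois, Tue-PM→Johansson, Wed-AM→Rossi+Dubois, Wed-PM→Okafor, Thu-AM→Rossi+Dubois, Thu-PM→Okafor, Fri-AM→Kahale, Fri-PM→Okafor, Sat-AM→Johansson+Rossi.
Total: 105 + 115 + 105 + 135 + 115 + 125 + 135 + 110 + 125 + 135 + 110 + 105 + 110 + 115 + 125 = €1770.

€1770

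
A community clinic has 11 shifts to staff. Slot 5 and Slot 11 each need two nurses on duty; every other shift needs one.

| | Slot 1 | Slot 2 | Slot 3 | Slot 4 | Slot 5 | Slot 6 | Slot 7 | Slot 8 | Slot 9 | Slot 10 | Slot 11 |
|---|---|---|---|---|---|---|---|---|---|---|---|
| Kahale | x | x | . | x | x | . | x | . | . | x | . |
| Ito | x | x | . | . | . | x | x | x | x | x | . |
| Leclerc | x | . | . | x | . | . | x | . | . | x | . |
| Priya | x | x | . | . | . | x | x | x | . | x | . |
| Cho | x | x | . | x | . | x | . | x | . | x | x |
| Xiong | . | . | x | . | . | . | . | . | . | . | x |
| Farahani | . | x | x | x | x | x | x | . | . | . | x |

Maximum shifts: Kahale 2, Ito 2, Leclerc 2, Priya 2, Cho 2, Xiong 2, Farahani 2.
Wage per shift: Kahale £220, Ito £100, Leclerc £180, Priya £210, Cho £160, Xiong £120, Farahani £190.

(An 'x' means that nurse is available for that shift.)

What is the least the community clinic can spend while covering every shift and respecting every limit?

£2140

Slot 5 can only be covered by Kahale and Farahani, so that assignment is forced.
Slot 9 can only be covered by Ito, so that assignment is forced.
Picking the cheapest available nurse for each shift independently would cost £1670, but that ignores the shift limits.
An optimal schedule: Slot 1→Leclerc, Slot 2→Priya, Slot 3→Xiong, Slot 4→Cho, Slot 5→Farahani+Kahale, Slot 6→Farahani, Slot 7→Leclerc, Slot 8→Ito, Slot 9→Ito, Slot 10→Priya, Slot 11→Xiong+Cho.
Total: 180 + 210 + 120 + 160 + 190 + 220 + 190 + 180 + 100 + 100 + 210 + 120 + 160 = £2140.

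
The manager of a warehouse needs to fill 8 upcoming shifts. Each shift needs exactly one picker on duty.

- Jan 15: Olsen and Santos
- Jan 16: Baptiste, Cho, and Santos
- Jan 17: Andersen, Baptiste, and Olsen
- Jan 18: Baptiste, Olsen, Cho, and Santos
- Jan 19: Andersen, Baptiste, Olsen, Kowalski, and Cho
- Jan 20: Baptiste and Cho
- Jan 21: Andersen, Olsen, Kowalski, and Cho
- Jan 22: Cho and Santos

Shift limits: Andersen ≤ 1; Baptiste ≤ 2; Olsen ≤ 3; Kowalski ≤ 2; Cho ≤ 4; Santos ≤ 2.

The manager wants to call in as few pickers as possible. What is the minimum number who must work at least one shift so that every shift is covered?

3

8 slots to fill and no one can take more than 4, so at least ⌈8/4⌉ = 2 pickers are needed.
Any 2 pickers together have capacity at most 4+3 = 7 < 8 slots, so 2 can never suffice.
Andersen, Olsen, and Cho alone can cover everything: Jan 15→Olsen, Jan 16→Cho, Jan 17→Andersen, Jan 18→Olsen, Jan 19→Olsen, Jan 20→Cho, Jan 21→Cho, Jan 22→Cho.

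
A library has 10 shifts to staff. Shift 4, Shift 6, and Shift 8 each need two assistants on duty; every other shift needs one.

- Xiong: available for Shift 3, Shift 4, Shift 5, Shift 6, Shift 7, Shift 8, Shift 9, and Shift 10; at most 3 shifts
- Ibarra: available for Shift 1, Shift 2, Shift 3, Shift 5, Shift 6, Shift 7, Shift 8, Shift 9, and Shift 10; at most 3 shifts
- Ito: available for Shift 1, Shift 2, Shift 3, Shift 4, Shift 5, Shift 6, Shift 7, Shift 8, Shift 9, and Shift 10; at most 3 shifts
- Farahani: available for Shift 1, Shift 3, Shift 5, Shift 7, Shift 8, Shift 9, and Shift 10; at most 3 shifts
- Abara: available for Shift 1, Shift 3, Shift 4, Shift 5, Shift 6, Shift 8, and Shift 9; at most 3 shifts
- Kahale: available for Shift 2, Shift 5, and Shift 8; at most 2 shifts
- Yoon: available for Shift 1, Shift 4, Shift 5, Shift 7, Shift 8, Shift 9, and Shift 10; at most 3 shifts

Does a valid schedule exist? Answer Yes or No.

One valid schedule: Shift 1→Ibarra, Shift 2→Ibarra, Shift 3→Xiong, Shift 4→Ito+Abara, Shift 5→Farahani, Shift 6→Ibarra+Ito, Shift 7→Xiong, Shift 8→Farahani+Abara, Shift 9→Ito, Shift 10→Xiong.
Loads: Xiong 3/3, Ibarra 3/3, Ito 3/3, Farahani 2/3, Abara 2/3, Kahale 0/2, Yoon 0/3 — all within limits.

Yes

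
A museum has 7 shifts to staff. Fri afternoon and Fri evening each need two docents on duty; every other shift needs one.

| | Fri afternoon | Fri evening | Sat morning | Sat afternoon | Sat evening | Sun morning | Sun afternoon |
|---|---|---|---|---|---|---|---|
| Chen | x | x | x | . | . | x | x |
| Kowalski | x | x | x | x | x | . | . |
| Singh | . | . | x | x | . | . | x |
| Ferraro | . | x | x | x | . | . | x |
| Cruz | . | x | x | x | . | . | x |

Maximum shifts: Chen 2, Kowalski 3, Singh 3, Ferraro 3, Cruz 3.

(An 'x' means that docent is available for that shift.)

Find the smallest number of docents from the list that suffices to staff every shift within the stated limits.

9 slots to fill and no one can take more than 3, so at least ⌈9/3⌉ = 3 docents are needed.
No set of 3 docents can cover every shift (each such set leaves at least one shift with no one available or exceeds a cap).
Chen, Kowalski, Singh, and Ferraro alone can cover everything: Fri afternoon→Chen+Kowalski, Fri evening→Kowalski+Ferraro, Sat morning→Singh, Sat afternoon→Singh, Sat evening→Kowalski, Sun morning→Chen, Sun afternoon→Singh.

4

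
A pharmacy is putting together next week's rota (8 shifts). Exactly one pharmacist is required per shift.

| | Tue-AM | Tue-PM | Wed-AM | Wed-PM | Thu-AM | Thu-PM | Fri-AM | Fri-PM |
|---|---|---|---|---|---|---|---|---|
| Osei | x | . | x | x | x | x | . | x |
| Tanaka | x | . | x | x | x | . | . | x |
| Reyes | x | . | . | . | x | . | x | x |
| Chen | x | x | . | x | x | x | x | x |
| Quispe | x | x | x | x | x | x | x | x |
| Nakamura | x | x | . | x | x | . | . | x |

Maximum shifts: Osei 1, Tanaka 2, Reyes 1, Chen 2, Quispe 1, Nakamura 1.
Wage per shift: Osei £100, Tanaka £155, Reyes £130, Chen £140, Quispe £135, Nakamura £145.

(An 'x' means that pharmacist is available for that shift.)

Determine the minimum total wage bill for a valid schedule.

£1100

Picking the cheapest available pharmacist for each shift independently would cost £865, but that ignores the shift limits.
An optimal schedule: Tue-AM→Tanaka, Tue-PM→Chen, Wed-AM→Osei, Wed-PM→Tanaka, Thu-AM→Quispe, Thu-PM→Chen, Fri-AM→Reyes, Fri-PM→Nakamura.
Total: 155 + 140 + 100 + 155 + 135 + 140 + 130 + 145 = £1100.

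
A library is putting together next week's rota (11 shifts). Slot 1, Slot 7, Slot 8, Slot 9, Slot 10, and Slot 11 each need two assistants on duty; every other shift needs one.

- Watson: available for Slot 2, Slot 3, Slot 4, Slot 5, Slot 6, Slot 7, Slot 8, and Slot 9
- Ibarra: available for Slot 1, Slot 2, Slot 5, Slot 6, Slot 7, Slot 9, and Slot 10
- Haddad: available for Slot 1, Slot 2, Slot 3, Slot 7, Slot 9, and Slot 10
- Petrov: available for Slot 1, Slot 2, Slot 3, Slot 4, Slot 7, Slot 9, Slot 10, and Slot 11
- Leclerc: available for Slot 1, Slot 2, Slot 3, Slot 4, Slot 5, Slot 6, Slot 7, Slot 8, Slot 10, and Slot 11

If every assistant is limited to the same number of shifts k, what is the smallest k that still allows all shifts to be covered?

With 5 assistants and 17 worker-slots to fill, someone must work at least ⌈17/5⌉ = 4 shifts, so k ≥ 4.
k = 4 works: Slot 1→Ibarra+Haddad, Slot 2→Ibarra, Slot 3→Haddad, Slot 4→Watson, Slot 5→Watson, Slot 6→Watson, Slot 7→Petrov+Leclerc, Slot 8→Watson+Leclerc, Slot 9→Ibarra+Haddad, Slot 10→Ibarra+Haddad, Slot 11→Petrov+Leclerc.
Loads: Watson 4, Ibarra 4, Haddad 4, Petrov 2, Leclerc 3 — all ≤ 4.

4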